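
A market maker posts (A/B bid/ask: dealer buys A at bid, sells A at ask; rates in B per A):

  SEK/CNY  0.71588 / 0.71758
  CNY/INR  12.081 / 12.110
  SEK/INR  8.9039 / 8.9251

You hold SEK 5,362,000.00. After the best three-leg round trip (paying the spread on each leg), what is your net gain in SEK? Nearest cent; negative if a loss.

Net profit: SEK 132,050.09

Best loop SEK → INR → CNY → SEK:
SEK 5,362,000.00 × 8.9039 (sell SEK at bid) = INR 47,742,711.80
INR 47,742,711.80 ÷ 12.110 (buy CNY at ask) = CNY 3,942,420.46
CNY 3,942,420.46 ÷ 0.71758 (buy SEK at ask) = SEK 5,494,050.09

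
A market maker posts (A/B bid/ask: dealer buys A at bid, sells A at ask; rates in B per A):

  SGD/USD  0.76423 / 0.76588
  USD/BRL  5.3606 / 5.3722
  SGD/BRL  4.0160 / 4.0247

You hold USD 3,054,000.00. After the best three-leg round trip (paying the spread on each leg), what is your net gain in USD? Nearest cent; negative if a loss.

Net profit: USD 54,658.41

Best loop USD → BRL → SGD → USD:
USD 3,054,000.00 × 5.3606 (sell USD at bid) = BRL 16,371,272.40
BRL 16,371,272.40 ÷ 4.0247 (buy SGD at ask) = SGD 4,067,700.05
SGD 4,067,700.05 × 0.76423 (sell SGD at bid) = USD 3,108,658.41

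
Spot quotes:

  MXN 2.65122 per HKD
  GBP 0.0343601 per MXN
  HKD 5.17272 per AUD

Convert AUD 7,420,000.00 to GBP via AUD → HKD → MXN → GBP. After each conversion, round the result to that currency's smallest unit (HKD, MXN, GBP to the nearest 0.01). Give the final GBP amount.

AUD 7,420,000.00 × 5.17272 = HKD 38,381,582.40
HKD 38,381,582.40 × 2.65122 = MXN 101,758,018.89
MXN 101,758,018.89 × 0.0343601 = GBP 3,496,415.70

GBP 3,496,415.70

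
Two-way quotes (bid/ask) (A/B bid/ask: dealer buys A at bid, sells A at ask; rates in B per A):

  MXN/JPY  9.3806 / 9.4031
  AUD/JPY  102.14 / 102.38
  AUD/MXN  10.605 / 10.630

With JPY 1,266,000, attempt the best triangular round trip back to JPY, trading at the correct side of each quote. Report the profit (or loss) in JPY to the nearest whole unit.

Best loop JPY → MXN → AUD → JPY:
JPY 1,266,000 ÷ 9.4031 (buy MXN at ask) = MXN 134,636.45
MXN 134,636.45 ÷ 10.630 (buy AUD at ask) = AUD 12,665.71
AUD 12,665.71 × 102.14 (sell AUD at bid) = JPY 1,293,675

Net profit: JPY 27,675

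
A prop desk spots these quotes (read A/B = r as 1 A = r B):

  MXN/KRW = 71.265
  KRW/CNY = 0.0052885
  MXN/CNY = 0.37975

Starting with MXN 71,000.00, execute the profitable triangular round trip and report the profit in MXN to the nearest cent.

Profit: MXN 539.74

Profitable loop is MXN → CNY → KRW → MXN:
MXN 71,000.00 × 0.37975 = CNY 26,962.25
CNY 26,962.25 ÷ 0.0052885 = KRW 5,098,279
KRW 5,098,279 ÷ 71.265 = MXN 71,539.74
Profit = MXN 71,539.74 − MXN 71,000.00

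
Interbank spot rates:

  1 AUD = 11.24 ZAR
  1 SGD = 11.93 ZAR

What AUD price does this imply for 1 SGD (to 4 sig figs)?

SGD/AUD = 1.061

1 SGD × 11.93 = 11.93 ZAR
11.93 ZAR ÷ 11.24 = 1.06139 AUD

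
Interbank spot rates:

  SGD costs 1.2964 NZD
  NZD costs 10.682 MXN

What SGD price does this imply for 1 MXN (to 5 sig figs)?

MXN/SGD = 0.072212

1 MXN ÷ 10.682 = 0.0936154 NZD
0.0936154 NZD ÷ 1.2964 = 0.0722118 SGD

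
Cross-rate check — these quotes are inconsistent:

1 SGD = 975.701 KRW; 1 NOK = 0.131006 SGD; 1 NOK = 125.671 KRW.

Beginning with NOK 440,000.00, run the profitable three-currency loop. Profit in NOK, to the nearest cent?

Profit: NOK 7,533.49

Profitable loop is NOK → SGD → KRW → NOK:
NOK 440,000.00 × 0.131006 = SGD 57,642.64
SGD 57,642.64 × 975.701 = KRW 56,241,981
KRW 56,241,981 ÷ 125.671 = NOK 447,533.49
Profit = NOK 447,533.49 − NOK 440,000.00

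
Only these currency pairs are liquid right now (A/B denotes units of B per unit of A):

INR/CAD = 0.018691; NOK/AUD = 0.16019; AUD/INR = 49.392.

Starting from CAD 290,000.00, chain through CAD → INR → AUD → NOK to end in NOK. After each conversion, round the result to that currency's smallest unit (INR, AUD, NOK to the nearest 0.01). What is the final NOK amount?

CAD 290,000.00 ÷ 0.018691 = INR 15,515,488.74
INR 15,515,488.74 ÷ 49.392 = AUD 314,129.59
AUD 314,129.59 ÷ 0.16019 = NOK 1,960,981.27

NOK 1,960,981.27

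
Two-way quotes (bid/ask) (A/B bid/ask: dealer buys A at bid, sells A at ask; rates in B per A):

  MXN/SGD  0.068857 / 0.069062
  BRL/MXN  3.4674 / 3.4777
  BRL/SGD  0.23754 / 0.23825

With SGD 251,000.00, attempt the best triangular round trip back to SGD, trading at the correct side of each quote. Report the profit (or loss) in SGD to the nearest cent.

Best loop SGD → BRL → MXN → SGD:
SGD 251,000.00 ÷ 0.23825 (buy BRL at ask) = BRL 1,053,515.22
BRL 1,053,515.22 × 3.4674 (sell BRL at bid) = MXN 3,652,958.66
MXN 3,652,958.66 × 0.068857 (sell MXN at bid) = SGD 251,531.77

Net profit: SGD 531.77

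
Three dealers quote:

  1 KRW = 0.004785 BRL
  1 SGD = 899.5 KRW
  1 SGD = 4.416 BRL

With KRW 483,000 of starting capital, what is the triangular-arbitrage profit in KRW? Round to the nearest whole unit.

Profitable loop is KRW → SGD → BRL → KRW:
KRW 483,000 ÷ 899.5 = SGD 536.96
SGD 536.96 × 4.416 = BRL 2,371.24
BRL 2,371.24 ÷ 0.004785 = KRW 495,556
Profit = KRW 495,556 − KRW 483,000

Profit: KRW 12,556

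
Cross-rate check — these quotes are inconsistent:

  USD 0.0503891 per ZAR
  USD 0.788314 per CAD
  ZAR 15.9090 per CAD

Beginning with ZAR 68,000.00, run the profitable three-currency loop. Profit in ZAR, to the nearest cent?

Profit: ZAR 1,149.52

Profitable loop is ZAR → USD → CAD → ZAR:
ZAR 68,000.00 × 0.0503891 = USD 3,426.46
USD 3,426.46 ÷ 0.788314 = CAD 4,346.57
CAD 4,346.57 × 15.9090 = ZAR 69,149.52
Profit = ZAR 69,149.52 − ZAR 68,000.00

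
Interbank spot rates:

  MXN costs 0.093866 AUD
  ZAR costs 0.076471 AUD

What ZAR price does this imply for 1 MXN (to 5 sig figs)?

1 MXN × 0.093866 = 0.093866 AUD
0.093866 AUD ÷ 0.076471 = 1.22747 ZAR

MXN/ZAR = 1.2275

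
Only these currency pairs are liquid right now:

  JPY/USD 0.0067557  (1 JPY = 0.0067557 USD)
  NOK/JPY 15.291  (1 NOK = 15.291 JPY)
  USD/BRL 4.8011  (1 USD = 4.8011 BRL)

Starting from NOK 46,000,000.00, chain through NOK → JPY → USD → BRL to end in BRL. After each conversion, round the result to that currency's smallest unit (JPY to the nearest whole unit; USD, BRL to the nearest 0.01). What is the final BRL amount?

NOK 46,000,000.00 × 15.291 = JPY 703,386,000
JPY 703,386,000 × 0.0067557 = USD 4,751,864.80
USD 4,751,864.80 × 4.8011 = BRL 22,814,178.09

BRL 22,814,178.09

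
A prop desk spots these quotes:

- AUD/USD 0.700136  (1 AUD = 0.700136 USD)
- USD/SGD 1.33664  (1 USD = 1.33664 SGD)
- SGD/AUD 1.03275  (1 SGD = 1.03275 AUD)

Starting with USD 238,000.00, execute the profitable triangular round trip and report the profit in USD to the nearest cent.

Profitable loop is USD → AUD → SGD → USD:
USD 238,000.00 ÷ 0.700136 = AUD 339,933.96
AUD 339,933.96 ÷ 1.03275 = SGD 329,154.16
SGD 329,154.16 ÷ 1.33664 = USD 246,254.91
Profit = USD 246,254.91 − USD 238,000.00

Profit: USD 8,254.91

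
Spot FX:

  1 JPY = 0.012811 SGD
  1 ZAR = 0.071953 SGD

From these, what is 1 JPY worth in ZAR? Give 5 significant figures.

JPY/ZAR = 0.17805

1 JPY × 0.012811 = 0.012811 SGD
0.012811 SGD ÷ 0.071953 = 0.178047 ZAR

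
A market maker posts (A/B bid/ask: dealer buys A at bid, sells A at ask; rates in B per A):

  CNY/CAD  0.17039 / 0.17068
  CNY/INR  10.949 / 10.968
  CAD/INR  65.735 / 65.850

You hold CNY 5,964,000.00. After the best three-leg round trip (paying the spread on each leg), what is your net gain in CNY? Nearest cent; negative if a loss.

Net profit: CNY 126,472.17

Best loop CNY → CAD → INR → CNY:
CNY 5,964,000.00 × 0.17039 (sell CNY at bid) = CAD 1,016,205.96
CAD 1,016,205.96 × 65.735 (sell CAD at bid) = INR 66,800,298.78
INR 66,800,298.78 ÷ 10.968 (buy CNY at ask) = CNY 6,090,472.17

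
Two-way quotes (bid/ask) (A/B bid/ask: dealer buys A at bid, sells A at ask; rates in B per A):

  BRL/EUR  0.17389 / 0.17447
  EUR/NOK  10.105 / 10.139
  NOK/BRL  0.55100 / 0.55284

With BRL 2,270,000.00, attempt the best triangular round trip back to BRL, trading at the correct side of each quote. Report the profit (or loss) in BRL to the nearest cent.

Best loop BRL → NOK → EUR → BRL:
BRL 2,270,000.00 ÷ 0.55284 (buy NOK at ask) = NOK 4,106,070.47
NOK 4,106,070.47 ÷ 10.139 (buy EUR at ask) = EUR 404,977.86
EUR 404,977.86 ÷ 0.17447 (buy BRL at ask) = BRL 2,321,189.06

Net profit: BRL 51,189.06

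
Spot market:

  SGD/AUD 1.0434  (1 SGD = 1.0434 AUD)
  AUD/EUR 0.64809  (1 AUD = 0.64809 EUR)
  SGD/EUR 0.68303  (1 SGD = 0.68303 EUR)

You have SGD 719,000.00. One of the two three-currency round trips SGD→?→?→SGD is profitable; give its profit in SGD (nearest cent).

Profitable loop is SGD → EUR → AUD → SGD:
SGD 719,000.00 × 0.68303 = EUR 491,098.57
EUR 491,098.57 ÷ 0.64809 = AUD 757,762.92
AUD 757,762.92 ÷ 1.0434 = SGD 726,243.93
Profit = SGD 726,243.93 − SGD 719,000.00

Profit: SGD 7,243.93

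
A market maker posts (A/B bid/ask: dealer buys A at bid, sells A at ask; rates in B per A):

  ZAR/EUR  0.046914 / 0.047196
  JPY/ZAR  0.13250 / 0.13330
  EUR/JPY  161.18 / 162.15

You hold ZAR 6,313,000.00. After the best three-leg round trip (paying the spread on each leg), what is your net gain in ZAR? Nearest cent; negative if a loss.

Best loop ZAR → EUR → JPY → ZAR:
ZAR 6,313,000.00 × 0.046914 (sell ZAR at bid) = EUR 296,168.08
EUR 296,168.08 × 161.18 (sell EUR at bid) = JPY 47,736,371
JPY 47,736,371 × 0.13250 (sell JPY at bid) = ZAR 6,325,069.22

Net profit: ZAR 12,069.22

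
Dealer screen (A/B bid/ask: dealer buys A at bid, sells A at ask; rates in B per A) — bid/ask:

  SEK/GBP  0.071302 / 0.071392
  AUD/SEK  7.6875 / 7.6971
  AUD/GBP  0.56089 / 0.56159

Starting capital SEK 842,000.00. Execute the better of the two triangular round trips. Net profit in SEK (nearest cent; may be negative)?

Net profit: SEK 17,435.15

Best loop SEK → AUD → GBP → SEK:
SEK 842,000.00 ÷ 7.6971 (buy AUD at ask) = AUD 109,391.85
AUD 109,391.85 × 0.56089 (sell AUD at bid) = GBP 61,356.79
GBP 61,356.79 ÷ 0.071392 (buy SEK at ask) = SEK 859,435.15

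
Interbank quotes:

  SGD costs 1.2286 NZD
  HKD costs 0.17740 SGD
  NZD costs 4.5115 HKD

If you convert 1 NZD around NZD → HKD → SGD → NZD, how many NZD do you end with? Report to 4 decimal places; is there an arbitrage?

Around NZD → HKD → SGD → NZD: 1 × 4.5115 × 0.17740 × 1.2286 = 0.983298
Product < 1; profitable direction is NZD → SGD → HKD → NZD.

0.9833 (arbitrage exists)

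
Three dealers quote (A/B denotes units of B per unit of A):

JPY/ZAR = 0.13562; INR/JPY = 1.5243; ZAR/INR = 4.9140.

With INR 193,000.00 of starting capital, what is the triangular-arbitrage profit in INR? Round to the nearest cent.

Profitable loop is INR → JPY → ZAR → INR:
INR 193,000.00 × 1.5243 = JPY 294,190
JPY 294,190 × 0.13562 = ZAR 39,898.03
ZAR 39,898.03 × 4.9140 = INR 196,058.94
Profit = INR 196,058.94 − INR 193,000.00

Profit: INR 3,058.94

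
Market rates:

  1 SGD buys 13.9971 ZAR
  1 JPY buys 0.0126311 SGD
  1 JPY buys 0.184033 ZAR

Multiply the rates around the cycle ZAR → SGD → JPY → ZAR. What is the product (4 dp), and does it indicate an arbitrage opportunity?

1.0409 (arbitrage exists)

Around ZAR → SGD → JPY → ZAR: 1 ÷ 13.9971 ÷ 0.0126311 × 0.184033 = 1.040918
Product > 1; profitable direction is ZAR → SGD → JPY → ZAR.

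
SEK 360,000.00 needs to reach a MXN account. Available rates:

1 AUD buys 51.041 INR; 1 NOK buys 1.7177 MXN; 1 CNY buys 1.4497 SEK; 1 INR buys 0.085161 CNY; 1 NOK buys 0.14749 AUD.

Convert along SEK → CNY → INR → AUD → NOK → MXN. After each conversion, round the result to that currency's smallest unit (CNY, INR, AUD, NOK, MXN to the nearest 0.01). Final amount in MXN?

MXN 665,348.52

SEK 360,000.00 ÷ 1.4497 = CNY 248,327.24
CNY 248,327.24 ÷ 0.085161 = INR 2,915,973.74
INR 2,915,973.74 ÷ 51.041 = AUD 57,130.03
AUD 57,130.03 ÷ 0.14749 = NOK 387,348.50
NOK 387,348.50 × 1.7177 = MXN 665,348.52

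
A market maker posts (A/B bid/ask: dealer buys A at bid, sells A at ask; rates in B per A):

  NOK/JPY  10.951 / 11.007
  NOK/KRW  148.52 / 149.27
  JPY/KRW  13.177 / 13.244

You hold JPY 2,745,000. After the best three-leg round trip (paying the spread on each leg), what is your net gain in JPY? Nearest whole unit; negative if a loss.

Net profit: JPY 51,657

Best loop JPY → NOK → KRW → JPY:
JPY 2,745,000 ÷ 11.007 (buy NOK at ask) = NOK 249,386.75
NOK 249,386.75 × 148.52 (sell NOK at bid) = KRW 37,038,921
KRW 37,038,921 ÷ 13.244 (buy JPY at ask) = JPY 2,796,657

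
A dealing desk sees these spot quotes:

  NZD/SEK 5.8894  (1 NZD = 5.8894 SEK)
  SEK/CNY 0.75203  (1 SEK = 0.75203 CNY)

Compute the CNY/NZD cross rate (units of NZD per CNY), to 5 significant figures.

1 CNY ÷ 0.75203 = 1.32973 SEK
1.32973 SEK ÷ 5.8894 = 0.225784 NZD

CNY/NZD = 0.22578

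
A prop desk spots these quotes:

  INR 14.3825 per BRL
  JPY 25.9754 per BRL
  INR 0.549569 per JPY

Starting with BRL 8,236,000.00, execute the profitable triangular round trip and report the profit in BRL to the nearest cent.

Profitable loop is BRL → INR → JPY → BRL:
BRL 8,236,000.00 × 14.3825 = INR 118,454,270.00
INR 118,454,270.00 ÷ 0.549569 = JPY 215,540,305
JPY 215,540,305 ÷ 25.9754 = BRL 8,297,862.79
Profit = BRL 8,297,862.79 − BRL 8,236,000.00

Profit: BRL 61,862.79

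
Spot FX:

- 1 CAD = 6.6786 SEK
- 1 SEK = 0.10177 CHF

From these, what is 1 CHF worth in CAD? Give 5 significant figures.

1 CHF ÷ 0.10177 = 9.82608 SEK
9.82608 SEK ÷ 6.6786 = 1.47128 CAD

CHF/CAD = 1.4713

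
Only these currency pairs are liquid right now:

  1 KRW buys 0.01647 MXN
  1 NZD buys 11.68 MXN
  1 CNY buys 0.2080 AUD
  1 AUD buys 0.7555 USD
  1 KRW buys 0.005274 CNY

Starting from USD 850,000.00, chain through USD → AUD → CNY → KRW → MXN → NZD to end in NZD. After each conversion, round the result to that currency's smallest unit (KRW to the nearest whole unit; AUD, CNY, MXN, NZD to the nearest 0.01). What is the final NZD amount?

USD 850,000.00 ÷ 0.7555 = AUD 1,125,082.73
AUD 1,125,082.73 ÷ 0.2080 = CNY 5,409,051.59
CNY 5,409,051.59 ÷ 0.005274 = KRW 1,025,607,052
KRW 1,025,607,052 × 0.01647 = MXN 16,891,748.15
MXN 16,891,748.15 ÷ 11.68 = NZD 1,446,211.31

NZD 1,446,211.31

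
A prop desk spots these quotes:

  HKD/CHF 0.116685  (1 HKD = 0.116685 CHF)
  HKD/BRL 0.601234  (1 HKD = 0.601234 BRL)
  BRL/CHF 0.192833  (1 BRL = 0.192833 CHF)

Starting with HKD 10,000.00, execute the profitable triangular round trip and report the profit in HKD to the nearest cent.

Profit: HKD 64.45

Profitable loop is HKD → CHF → BRL → HKD:
HKD 10,000.00 × 0.116685 = CHF 1,166.85
CHF 1,166.85 ÷ 0.192833 = BRL 6,051.09
BRL 6,051.09 ÷ 0.601234 = HKD 10,064.45
Profit = HKD 10,064.45 − HKD 10,000.00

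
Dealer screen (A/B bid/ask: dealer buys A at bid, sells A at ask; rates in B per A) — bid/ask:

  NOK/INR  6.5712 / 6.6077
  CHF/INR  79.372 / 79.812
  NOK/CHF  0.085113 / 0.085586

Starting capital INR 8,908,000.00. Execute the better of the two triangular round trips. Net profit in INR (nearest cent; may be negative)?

Best loop INR → NOK → CHF → INR:
INR 8,908,000.00 ÷ 6.6077 (buy NOK at ask) = NOK 1,348,124.16
NOK 1,348,124.16 × 0.085113 (sell NOK at bid) = CHF 114,742.89
CHF 114,742.89 × 79.372 (sell CHF at bid) = INR 9,107,372.78

Net profit: INR 199,372.78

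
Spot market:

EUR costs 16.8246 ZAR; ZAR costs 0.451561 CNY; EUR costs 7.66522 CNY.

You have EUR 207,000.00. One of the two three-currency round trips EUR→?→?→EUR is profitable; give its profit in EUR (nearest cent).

Profit: EUR 1,849.67

Profitable loop is EUR → CNY → ZAR → EUR:
EUR 207,000.00 × 7.66522 = CNY 1,586,700.54
CNY 1,586,700.54 ÷ 0.451561 = ZAR 3,513,812.18
ZAR 3,513,812.18 ÷ 16.8246 = EUR 208,849.67
Profit = EUR 208,849.67 − EUR 207,000.00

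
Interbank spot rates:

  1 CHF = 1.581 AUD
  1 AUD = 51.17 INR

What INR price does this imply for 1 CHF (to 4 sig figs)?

1 CHF × 1.581 = 1.581 AUD
1.581 AUD × 51.17 = 80.8998 INR

CHF/INR = 80.90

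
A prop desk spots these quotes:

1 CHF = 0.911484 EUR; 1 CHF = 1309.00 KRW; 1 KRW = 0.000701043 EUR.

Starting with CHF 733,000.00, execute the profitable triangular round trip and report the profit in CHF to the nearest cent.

Profit: CHF 4,970.89

Profitable loop is CHF → KRW → EUR → CHF:
CHF 733,000.00 × 1309.00 = KRW 959,497,000
KRW 959,497,000 × 0.000701043 = EUR 672,648.66
EUR 672,648.66 ÷ 0.911484 = CHF 737,970.89
Profit = CHF 737,970.89 − CHF 733,000.00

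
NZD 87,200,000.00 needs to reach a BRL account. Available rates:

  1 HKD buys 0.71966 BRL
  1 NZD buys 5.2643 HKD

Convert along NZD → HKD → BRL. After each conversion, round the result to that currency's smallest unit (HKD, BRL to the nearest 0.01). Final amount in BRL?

BRL 330,357,735.23

NZD 87,200,000.00 × 5.2643 = HKD 459,046,960.00
HKD 459,046,960.00 × 0.71966 = BRL 330,357,735.23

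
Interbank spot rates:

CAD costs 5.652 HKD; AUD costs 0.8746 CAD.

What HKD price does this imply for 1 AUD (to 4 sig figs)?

AUD/HKD = 4.943

1 AUD × 0.8746 = 0.8746 CAD
0.8746 CAD × 5.652 = 4.94324 HKD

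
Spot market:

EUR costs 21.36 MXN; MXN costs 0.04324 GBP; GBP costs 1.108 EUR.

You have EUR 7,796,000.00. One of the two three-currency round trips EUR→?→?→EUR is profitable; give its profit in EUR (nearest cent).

Profit: EUR 182,082.53

Profitable loop is EUR → MXN → GBP → EUR:
EUR 7,796,000.00 × 21.36 = MXN 166,522,560.00
MXN 166,522,560.00 × 0.04324 = GBP 7,200,435.49
GBP 7,200,435.49 × 1.108 = EUR 7,978,082.53
Profit = EUR 7,978,082.53 − EUR 7,796,000.00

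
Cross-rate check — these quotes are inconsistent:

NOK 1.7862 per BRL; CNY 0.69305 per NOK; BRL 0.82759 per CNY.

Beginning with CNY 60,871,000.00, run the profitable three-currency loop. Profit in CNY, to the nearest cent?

Profitable loop is CNY → BRL → NOK → CNY:
CNY 60,871,000.00 × 0.82759 = BRL 50,376,230.89
BRL 50,376,230.89 × 1.7862 = NOK 89,982,023.62
NOK 89,982,023.62 × 0.69305 = CNY 62,362,041.47
Profit = CNY 62,362,041.47 − CNY 60,871,000.00

Profit: CNY 1,491,041.47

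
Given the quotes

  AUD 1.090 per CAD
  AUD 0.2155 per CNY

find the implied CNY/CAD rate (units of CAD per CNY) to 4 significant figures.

1 CNY × 0.2155 = 0.2155 AUD
0.2155 AUD ÷ 1.090 = 0.197706 CAD

CNY/CAD = 0.1977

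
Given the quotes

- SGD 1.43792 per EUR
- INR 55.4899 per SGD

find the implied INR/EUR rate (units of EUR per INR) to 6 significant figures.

INR/EUR = 0.0125329

1 INR ÷ 55.4899 = 0.0180213 SGD
0.0180213 SGD ÷ 1.43792 = 0.0125329 EUR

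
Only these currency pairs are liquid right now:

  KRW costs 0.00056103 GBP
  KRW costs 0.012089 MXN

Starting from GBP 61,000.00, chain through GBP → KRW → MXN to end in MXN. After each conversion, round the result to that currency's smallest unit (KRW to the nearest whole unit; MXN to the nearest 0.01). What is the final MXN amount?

MXN 1,314,419.90

GBP 61,000.00 ÷ 0.00056103 = KRW 108,728,588
KRW 108,728,588 × 0.012089 = MXN 1,314,419.90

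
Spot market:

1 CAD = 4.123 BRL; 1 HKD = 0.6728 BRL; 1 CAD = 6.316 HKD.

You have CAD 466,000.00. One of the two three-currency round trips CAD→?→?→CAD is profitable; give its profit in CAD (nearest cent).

Profit: CAD 14,286.84

Profitable loop is CAD → HKD → BRL → CAD:
CAD 466,000.00 × 6.316 = HKD 2,943,256.00
HKD 2,943,256.00 × 0.6728 = BRL 1,980,222.64
BRL 1,980,222.64 ÷ 4.123 = CAD 480,286.84
Profit = CAD 480,286.84 − CAD 466,000.00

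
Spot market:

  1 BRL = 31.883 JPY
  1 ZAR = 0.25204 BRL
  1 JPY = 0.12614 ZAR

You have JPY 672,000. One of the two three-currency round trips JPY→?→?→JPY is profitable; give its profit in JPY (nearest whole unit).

Profit: JPY 9,163

Profitable loop is JPY → ZAR → BRL → JPY:
JPY 672,000 × 0.12614 = ZAR 84,766.08
ZAR 84,766.08 × 0.25204 = BRL 21,364.44
BRL 21,364.44 × 31.883 = JPY 681,163
Profit = JPY 681,163 − JPY 672,000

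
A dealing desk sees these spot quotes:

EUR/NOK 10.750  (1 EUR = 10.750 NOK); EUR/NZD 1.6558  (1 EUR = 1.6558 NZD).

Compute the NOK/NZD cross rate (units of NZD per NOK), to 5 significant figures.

NOK/NZD = 0.15403

1 NOK ÷ 10.750 = 0.0930233 EUR
0.0930233 EUR × 1.6558 = 0.154028 NZD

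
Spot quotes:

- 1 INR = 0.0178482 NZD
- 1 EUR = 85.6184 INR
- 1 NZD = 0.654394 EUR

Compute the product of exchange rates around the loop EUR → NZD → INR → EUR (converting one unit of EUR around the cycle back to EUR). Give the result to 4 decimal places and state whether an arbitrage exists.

1.0000 (no arbitrage)

Around EUR → NZD → INR → EUR: 1 ÷ 0.654394 ÷ 0.0178482 ÷ 85.6184 = 0.999998
Product ≈ 1 (deviation 0.000%, within rounding noise).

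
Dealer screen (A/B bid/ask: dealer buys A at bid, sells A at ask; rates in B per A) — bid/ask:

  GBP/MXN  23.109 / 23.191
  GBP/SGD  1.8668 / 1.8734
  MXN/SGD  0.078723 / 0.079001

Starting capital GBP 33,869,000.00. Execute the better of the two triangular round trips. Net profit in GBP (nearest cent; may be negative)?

Best loop GBP → SGD → MXN → GBP:
GBP 33,869,000.00 × 1.8668 (sell GBP at bid) = SGD 63,226,649.20
SGD 63,226,649.20 ÷ 0.079001 (buy MXN at ask) = MXN 800,327,200.92
MXN 800,327,200.92 ÷ 23.191 (buy GBP at ask) = GBP 34,510,249.71

Net profit: GBP 641,249.71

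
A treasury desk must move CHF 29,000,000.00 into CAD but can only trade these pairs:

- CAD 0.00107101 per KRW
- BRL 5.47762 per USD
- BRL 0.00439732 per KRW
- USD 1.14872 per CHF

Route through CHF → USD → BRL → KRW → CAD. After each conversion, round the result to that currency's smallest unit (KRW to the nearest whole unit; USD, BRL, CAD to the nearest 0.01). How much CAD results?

CHF 29,000,000.00 × 1.14872 = USD 33,312,880.00
USD 33,312,880.00 × 5.47762 = BRL 182,475,297.75
BRL 182,475,297.75 ÷ 0.00439732 = KRW 41,496,933,985
KRW 41,496,933,985 × 0.00107101 = CAD 44,443,631.27

CAD 44,443,631.27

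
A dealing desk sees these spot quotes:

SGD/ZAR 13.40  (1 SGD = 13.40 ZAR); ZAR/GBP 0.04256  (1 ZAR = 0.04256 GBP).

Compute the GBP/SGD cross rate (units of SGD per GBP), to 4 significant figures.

1 GBP ÷ 0.04256 = 23.4962 ZAR
23.4962 ZAR ÷ 13.40 = 1.75345 SGD

GBP/SGD = 1.753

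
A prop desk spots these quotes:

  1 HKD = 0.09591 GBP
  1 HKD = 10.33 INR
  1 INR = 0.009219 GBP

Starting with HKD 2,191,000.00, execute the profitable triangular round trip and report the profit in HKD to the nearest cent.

Profit: HKD 15,592.47

Profitable loop is HKD → GBP → INR → HKD:
HKD 2,191,000.00 × 0.09591 = GBP 210,138.81
GBP 210,138.81 ÷ 0.009219 = INR 22,794,100.23
INR 22,794,100.23 ÷ 10.33 = HKD 2,206,592.47
Profit = HKD 2,206,592.47 − HKD 2,191,000.00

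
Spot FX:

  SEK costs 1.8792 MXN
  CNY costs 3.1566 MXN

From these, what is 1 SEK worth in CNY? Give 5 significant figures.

1 SEK × 1.8792 = 1.8792 MXN
1.8792 MXN ÷ 3.1566 = 0.595324 CNY

SEK/CNY = 0.59532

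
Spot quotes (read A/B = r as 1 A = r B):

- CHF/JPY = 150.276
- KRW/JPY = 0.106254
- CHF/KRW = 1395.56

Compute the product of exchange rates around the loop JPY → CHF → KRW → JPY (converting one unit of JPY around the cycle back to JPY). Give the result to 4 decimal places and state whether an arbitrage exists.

Around JPY → CHF → KRW → JPY: 1 ÷ 150.276 × 1395.56 × 0.106254 = 0.986743
Product < 1; profitable direction is JPY → KRW → CHF → JPY.

0.9867 (arbitrage exists)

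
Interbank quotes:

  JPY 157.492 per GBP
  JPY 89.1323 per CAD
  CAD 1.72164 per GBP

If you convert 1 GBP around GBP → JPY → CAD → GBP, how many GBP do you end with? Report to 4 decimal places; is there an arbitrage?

1.0263 (arbitrage exists)

Around GBP → JPY → CAD → GBP: 1 × 157.492 ÷ 89.1323 ÷ 1.72164 = 1.026316
Product > 1; profitable direction is GBP → JPY → CAD → GBP.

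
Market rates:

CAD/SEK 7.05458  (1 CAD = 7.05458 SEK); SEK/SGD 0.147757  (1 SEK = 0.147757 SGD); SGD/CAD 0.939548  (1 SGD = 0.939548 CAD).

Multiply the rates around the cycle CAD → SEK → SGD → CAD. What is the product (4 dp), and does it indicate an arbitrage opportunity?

0.9794 (arbitrage exists)

Around CAD → SEK → SGD → CAD: 1 × 7.05458 × 0.147757 × 0.939548 = 0.979351
Product < 1; profitable direction is CAD → SGD → SEK → CAD.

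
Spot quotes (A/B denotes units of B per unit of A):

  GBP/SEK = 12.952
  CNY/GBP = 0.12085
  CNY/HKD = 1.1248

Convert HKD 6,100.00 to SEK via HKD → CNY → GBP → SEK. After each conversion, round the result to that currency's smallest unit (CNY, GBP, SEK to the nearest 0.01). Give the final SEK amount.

SEK 8,488.61

HKD 6,100.00 ÷ 1.1248 = CNY 5,423.19
CNY 5,423.19 × 0.12085 = GBP 655.39
GBP 655.39 × 12.952 = SEK 8,488.61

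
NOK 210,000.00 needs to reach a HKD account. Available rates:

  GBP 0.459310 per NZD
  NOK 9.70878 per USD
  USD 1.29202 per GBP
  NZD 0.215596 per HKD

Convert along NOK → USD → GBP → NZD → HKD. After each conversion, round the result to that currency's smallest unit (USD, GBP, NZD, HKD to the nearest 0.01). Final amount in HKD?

NOK 210,000.00 ÷ 9.70878 = USD 21,629.91
USD 21,629.91 ÷ 1.29202 = GBP 16,741.16
GBP 16,741.16 ÷ 0.459310 = NZD 36,448.50
NZD 36,448.50 ÷ 0.215596 = HKD 169,059.26

HKD 169,059.26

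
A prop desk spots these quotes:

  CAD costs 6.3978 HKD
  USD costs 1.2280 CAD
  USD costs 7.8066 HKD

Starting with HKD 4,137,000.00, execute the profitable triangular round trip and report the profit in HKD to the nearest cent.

Profit: HKD 26,442.97

Profitable loop is HKD → USD → CAD → HKD:
HKD 4,137,000.00 ÷ 7.8066 = USD 529,936.21
USD 529,936.21 × 1.2280 = CAD 650,761.66
CAD 650,761.66 × 6.3978 = HKD 4,163,442.97
Profit = HKD 4,163,442.97 − HKD 4,137,000.00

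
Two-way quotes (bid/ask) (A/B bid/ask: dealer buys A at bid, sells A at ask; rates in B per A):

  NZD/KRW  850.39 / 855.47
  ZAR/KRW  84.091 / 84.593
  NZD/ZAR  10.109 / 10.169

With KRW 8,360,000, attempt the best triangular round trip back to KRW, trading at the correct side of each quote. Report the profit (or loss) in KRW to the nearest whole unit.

Net result: KRW -52,713 (no profitable arbitrage after spreads)

Best loop KRW → NZD → ZAR → KRW:
KRW 8,360,000 ÷ 855.47 (buy NZD at ask) = NZD 9,772.41
NZD 9,772.41 × 10.109 (sell NZD at bid) = ZAR 98,789.25
ZAR 98,789.25 × 84.091 (sell ZAR at bid) = KRW 8,307,287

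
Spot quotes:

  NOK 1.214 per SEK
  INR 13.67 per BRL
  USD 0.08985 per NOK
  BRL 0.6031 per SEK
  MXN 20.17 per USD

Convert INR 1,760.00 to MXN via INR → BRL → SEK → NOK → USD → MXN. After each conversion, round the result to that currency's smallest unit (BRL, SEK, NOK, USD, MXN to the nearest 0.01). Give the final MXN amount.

MXN 469.76

INR 1,760.00 ÷ 13.67 = BRL 128.75
BRL 128.75 ÷ 0.6031 = SEK 213.48
SEK 213.48 × 1.214 = NOK 259.16
NOK 259.16 × 0.08985 = USD 23.29
USD 23.29 × 20.17 = MXN 469.76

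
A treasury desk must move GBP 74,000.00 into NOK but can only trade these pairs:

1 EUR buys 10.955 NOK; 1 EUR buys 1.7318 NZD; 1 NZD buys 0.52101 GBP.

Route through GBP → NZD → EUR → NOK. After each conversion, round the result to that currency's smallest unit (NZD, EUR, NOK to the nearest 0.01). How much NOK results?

GBP 74,000.00 ÷ 0.52101 = NZD 142,031.82
NZD 142,031.82 ÷ 1.7318 = EUR 82,013.99
EUR 82,013.99 × 10.955 = NOK 898,463.26

NOK 898,463.26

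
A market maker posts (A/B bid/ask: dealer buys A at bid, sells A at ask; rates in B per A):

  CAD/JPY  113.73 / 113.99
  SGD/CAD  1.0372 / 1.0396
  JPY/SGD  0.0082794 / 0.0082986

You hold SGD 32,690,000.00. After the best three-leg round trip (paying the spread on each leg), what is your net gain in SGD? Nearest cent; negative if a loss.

Net profit: SGD 551,228.40

Best loop SGD → JPY → CAD → SGD:
SGD 32,690,000.00 ÷ 0.0082986 (buy JPY at ask) = JPY 3,939,218,663
JPY 3,939,218,663 ÷ 113.99 (buy CAD at ask) = CAD 34,557,581.05
CAD 34,557,581.05 ÷ 1.0396 (buy SGD at ask) = SGD 33,241,228.40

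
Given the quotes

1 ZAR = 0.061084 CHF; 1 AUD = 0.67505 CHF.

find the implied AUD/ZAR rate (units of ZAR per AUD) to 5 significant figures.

AUD/ZAR = 11.051

1 AUD × 0.67505 = 0.67505 CHF
0.67505 CHF ÷ 0.061084 = 11.0512 ZAR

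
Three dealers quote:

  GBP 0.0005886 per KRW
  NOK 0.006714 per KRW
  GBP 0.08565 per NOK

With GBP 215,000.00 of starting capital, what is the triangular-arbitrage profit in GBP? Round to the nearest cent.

Profit: GBP 5,064.51

Profitable loop is GBP → NOK → KRW → GBP:
GBP 215,000.00 ÷ 0.08565 = NOK 2,510,216.00
NOK 2,510,216.00 ÷ 0.006714 = KRW 373,877,866
KRW 373,877,866 × 0.0005886 = GBP 220,064.51
Profit = GBP 220,064.51 − GBP 215,000.00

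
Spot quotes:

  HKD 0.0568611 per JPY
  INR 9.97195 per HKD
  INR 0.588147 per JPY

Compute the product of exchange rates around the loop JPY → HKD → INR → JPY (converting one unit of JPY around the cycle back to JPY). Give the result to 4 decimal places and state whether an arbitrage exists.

0.9641 (arbitrage exists)

Around JPY → HKD → INR → JPY: 1 × 0.0568611 × 9.97195 ÷ 0.588147 = 0.964072
Product < 1; profitable direction is JPY → INR → HKD → JPY.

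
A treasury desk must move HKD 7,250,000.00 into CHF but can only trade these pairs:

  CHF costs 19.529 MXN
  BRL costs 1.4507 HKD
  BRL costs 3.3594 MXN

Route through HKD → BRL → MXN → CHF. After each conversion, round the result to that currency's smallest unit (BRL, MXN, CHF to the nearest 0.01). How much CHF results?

HKD 7,250,000.00 ÷ 1.4507 = BRL 4,997,587.37
BRL 4,997,587.37 × 3.3594 = MXN 16,788,895.01
MXN 16,788,895.01 ÷ 19.529 = CHF 859,690.46

CHF 859,690.46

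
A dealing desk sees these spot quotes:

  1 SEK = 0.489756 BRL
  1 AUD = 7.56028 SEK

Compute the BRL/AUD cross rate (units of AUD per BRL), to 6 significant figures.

BRL/AUD = 0.270074

1 BRL ÷ 0.489756 = 2.04183 SEK
2.04183 SEK ÷ 7.56028 = 0.270074 AUD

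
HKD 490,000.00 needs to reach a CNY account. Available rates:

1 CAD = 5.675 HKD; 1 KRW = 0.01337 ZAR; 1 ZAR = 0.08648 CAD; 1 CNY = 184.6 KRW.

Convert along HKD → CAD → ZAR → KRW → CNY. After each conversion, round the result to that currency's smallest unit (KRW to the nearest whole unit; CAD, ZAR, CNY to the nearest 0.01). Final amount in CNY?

CNY 404,530.63

HKD 490,000.00 ÷ 5.675 = CAD 86,343.61
CAD 86,343.61 ÷ 0.08648 = ZAR 998,422.87
ZAR 998,422.87 ÷ 0.01337 = KRW 74,676,355
KRW 74,676,355 ÷ 184.6 = CNY 404,530.63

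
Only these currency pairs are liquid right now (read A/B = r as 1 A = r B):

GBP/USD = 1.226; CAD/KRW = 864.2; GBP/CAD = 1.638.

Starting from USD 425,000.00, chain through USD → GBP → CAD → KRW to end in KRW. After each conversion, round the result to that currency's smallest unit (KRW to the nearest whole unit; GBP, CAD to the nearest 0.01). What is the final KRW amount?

KRW 490,711,928

USD 425,000.00 ÷ 1.226 = GBP 346,655.79
GBP 346,655.79 × 1.638 = CAD 567,822.18
CAD 567,822.18 × 864.2 = KRW 490,711,928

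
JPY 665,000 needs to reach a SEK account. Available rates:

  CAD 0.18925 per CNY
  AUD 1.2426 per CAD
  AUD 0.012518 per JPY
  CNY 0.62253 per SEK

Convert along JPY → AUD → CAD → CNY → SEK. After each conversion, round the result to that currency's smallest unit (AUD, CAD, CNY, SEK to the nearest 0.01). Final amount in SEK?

SEK 56,862.95

JPY 665,000 × 0.012518 = AUD 8,324.47
AUD 8,324.47 ÷ 1.2426 = CAD 6,699.24
CAD 6,699.24 ÷ 0.18925 = CNY 35,398.89
CNY 35,398.89 ÷ 0.62253 = SEK 56,862.95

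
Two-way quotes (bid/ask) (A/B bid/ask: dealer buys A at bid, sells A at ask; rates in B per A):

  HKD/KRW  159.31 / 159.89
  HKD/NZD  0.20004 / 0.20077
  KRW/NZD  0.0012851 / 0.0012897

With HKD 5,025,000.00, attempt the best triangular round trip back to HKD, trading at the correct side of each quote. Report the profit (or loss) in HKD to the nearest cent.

Net profit: HKD 99,095.42

Best loop HKD → KRW → NZD → HKD:
HKD 5,025,000.00 × 159.31 (sell HKD at bid) = KRW 800,532,750
KRW 800,532,750 × 0.0012851 (sell KRW at bid) = NZD 1,028,764.64
NZD 1,028,764.64 ÷ 0.20077 (buy HKD at ask) = HKD 5,124,095.42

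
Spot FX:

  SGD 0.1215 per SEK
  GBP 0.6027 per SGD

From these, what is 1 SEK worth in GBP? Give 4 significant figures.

1 SEK × 0.1215 = 0.1215 SGD
0.1215 SGD × 0.6027 = 0.0732281 GBP

SEK/GBP = 0.07323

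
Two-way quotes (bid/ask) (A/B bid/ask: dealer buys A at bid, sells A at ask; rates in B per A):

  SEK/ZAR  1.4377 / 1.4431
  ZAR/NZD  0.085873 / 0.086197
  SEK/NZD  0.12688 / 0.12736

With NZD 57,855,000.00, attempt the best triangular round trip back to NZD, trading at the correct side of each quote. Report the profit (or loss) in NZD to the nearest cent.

Best loop NZD → ZAR → SEK → NZD:
NZD 57,855,000.00 ÷ 0.086197 (buy ZAR at ask) = ZAR 671,195,053.19
ZAR 671,195,053.19 ÷ 1.4431 (buy SEK at ask) = SEK 465,106,405.09
SEK 465,106,405.09 × 0.12688 (sell SEK at bid) = NZD 59,012,700.68

Net profit: NZD 1,157,700.68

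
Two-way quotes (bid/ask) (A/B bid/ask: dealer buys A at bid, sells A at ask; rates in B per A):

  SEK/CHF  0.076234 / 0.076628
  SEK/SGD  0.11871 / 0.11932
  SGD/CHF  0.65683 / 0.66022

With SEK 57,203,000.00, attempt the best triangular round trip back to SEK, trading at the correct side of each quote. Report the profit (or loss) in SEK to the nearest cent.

Net profit: SEK 1,003,515.44

Best loop SEK → SGD → CHF → SEK:
SEK 57,203,000.00 × 0.11871 (sell SEK at bid) = SGD 6,790,568.13
SGD 6,790,568.13 × 0.65683 (sell SGD at bid) = CHF 4,460,248.86
CHF 4,460,248.86 ÷ 0.076628 (buy SEK at ask) = SEK 58,206,515.44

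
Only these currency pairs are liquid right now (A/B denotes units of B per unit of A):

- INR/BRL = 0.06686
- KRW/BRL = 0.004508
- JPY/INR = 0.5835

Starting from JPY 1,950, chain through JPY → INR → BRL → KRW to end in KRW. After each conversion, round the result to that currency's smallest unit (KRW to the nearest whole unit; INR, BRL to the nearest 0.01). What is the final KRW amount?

JPY 1,950 × 0.5835 = INR 1,137.83
INR 1,137.83 × 0.06686 = BRL 76.08
BRL 76.08 ÷ 0.004508 = KRW 16,877

KRW 16,877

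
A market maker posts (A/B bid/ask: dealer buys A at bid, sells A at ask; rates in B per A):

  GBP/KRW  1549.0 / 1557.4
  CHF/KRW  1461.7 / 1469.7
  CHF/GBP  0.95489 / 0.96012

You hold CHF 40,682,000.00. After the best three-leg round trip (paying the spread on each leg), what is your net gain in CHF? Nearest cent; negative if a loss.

Best loop CHF → GBP → KRW → CHF:
CHF 40,682,000.00 × 0.95489 (sell CHF at bid) = GBP 38,846,834.98
GBP 38,846,834.98 × 1549.0 (sell GBP at bid) = KRW 60,173,747,384
KRW 60,173,747,384 ÷ 1469.7 (buy CHF at ask) = CHF 40,942,877.72

Net profit: CHF 260,877.72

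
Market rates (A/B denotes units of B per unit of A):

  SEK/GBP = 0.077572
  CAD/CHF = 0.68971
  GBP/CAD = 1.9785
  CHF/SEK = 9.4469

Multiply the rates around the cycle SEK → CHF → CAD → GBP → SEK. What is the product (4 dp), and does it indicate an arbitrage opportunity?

1.0000 (no arbitrage)

Around SEK → CHF → CAD → GBP → SEK: 1 ÷ 9.4469 ÷ 0.68971 ÷ 1.9785 ÷ 0.077572 = 1.000007
Product ≈ 1 (deviation 0.001%, within rounding noise).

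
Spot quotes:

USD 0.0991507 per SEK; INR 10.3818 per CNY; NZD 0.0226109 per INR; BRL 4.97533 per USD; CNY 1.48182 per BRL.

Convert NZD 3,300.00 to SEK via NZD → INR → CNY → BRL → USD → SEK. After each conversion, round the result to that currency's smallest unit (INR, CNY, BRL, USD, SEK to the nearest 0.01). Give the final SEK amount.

NZD 3,300.00 ÷ 0.0226109 = INR 145,947.31
INR 145,947.31 ÷ 10.3818 = CNY 14,058.00
CNY 14,058.00 ÷ 1.48182 = BRL 9,486.98
BRL 9,486.98 ÷ 4.97533 = USD 1,906.80
USD 1,906.80 ÷ 0.0991507 = SEK 19,231.33

SEK 19,231.33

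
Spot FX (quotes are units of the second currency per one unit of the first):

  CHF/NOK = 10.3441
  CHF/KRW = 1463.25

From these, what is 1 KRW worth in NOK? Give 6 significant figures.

KRW/NOK = 0.00706926

1 KRW ÷ 1463.25 = 0.00068341 CHF
0.00068341 CHF × 10.3441 = 0.00706926 NOK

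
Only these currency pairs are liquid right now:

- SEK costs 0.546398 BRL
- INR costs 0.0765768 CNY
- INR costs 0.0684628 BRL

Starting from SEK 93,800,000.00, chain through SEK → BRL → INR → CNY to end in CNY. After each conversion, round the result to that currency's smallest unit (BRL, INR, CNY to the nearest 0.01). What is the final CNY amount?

CNY 57,326,377.13

SEK 93,800,000.00 × 0.546398 = BRL 51,252,132.40
BRL 51,252,132.40 ÷ 0.0684628 = INR 748,612,858.37
INR 748,612,858.37 × 0.0765768 = CNY 57,326,377.13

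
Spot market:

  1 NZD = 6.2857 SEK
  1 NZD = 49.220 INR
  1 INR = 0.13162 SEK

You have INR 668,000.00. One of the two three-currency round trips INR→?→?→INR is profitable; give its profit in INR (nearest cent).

Profitable loop is INR → SEK → NZD → INR:
INR 668,000.00 × 0.13162 = SEK 87,922.16
SEK 87,922.16 ÷ 6.2857 = NZD 13,987.65
NZD 13,987.65 × 49.220 = INR 688,472.04
Profit = INR 688,472.04 − INR 668,000.00

Profit: INR 20,472.04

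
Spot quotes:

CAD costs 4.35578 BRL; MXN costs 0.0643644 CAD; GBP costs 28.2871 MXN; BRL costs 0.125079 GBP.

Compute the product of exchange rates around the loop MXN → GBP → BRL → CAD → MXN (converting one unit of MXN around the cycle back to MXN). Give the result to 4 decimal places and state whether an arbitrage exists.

Around MXN → GBP → BRL → CAD → MXN: 1 ÷ 28.2871 ÷ 0.125079 ÷ 4.35578 ÷ 0.0643644 = 1.008128
Product > 1; profitable direction is MXN → GBP → BRL → CAD → MXN.

1.0081 (arbitrage exists)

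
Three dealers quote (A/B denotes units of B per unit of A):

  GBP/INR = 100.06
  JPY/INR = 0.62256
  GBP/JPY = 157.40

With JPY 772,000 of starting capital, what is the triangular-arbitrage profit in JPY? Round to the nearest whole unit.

Profitable loop is JPY → GBP → INR → JPY:
JPY 772,000 ÷ 157.40 = GBP 4,904.70
GBP 4,904.70 × 100.06 = INR 490,764.42
INR 490,764.42 ÷ 0.62256 = JPY 788,301
Profit = JPY 788,301 − JPY 772,000

Profit: JPY 16,301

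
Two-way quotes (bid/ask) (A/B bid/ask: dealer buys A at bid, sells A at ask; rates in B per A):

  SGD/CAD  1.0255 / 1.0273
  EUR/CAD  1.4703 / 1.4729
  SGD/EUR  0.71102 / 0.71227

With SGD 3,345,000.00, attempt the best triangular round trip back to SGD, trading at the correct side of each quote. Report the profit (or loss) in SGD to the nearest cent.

Net profit: SGD 58,976.93

Best loop SGD → EUR → CAD → SGD:
SGD 3,345,000.00 × 0.71102 (sell SGD at bid) = EUR 2,378,361.90
EUR 2,378,361.90 × 1.4703 (sell EUR at bid) = CAD 3,496,905.50
CAD 3,496,905.50 ÷ 1.0273 (buy SGD at ask) = SGD 3,403,976.93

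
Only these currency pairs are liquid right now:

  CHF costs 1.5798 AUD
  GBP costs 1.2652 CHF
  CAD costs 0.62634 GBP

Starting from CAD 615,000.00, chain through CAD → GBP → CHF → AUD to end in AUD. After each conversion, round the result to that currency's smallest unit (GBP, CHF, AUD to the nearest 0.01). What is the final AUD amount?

AUD 769,921.69

CAD 615,000.00 × 0.62634 = GBP 385,199.10
GBP 385,199.10 × 1.2652 = CHF 487,353.90
CHF 487,353.90 × 1.5798 = AUD 769,921.69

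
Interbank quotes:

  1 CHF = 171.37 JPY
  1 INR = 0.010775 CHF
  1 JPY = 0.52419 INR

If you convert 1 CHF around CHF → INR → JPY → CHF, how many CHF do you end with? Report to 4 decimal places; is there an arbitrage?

Around CHF → INR → JPY → CHF: 1 ÷ 0.010775 ÷ 0.52419 ÷ 171.37 = 1.033140
Product > 1; profitable direction is CHF → INR → JPY → CHF.

1.0331 (arbitrage exists)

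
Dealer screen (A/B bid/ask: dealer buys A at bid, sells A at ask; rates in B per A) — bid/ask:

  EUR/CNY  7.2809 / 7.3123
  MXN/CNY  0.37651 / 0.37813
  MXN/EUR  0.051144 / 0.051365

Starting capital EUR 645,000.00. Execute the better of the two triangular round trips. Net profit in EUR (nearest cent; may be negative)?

Net profit: EUR 1,569.09

Best loop EUR → MXN → CNY → EUR:
EUR 645,000.00 ÷ 0.051365 (buy MXN at ask) = MXN 12,557,188.75
MXN 12,557,188.75 × 0.37651 (sell MXN at bid) = CNY 4,727,907.14
CNY 4,727,907.14 ÷ 7.3123 (buy EUR at ask) = EUR 646,569.09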